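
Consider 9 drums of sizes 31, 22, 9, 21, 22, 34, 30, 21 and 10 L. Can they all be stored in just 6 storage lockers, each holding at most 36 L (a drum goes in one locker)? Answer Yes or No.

Total = 200 L; ⌈200/36⌉ = 6.
7 drums each exceed half the capacity and cannot share a locker, forcing at least 7 storage lockers.
At least 7 storage lockers are required, but only 6 are allowed.

No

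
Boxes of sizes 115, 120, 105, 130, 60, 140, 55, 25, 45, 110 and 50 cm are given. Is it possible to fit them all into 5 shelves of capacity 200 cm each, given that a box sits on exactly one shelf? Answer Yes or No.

Total = 955 cm; ⌈955/200⌉ = 5.
6 boxes each exceed half the capacity and cannot share a shelf, forcing at least 6 shelves.
At least 6 shelves are required, but only 5 are allowed.

No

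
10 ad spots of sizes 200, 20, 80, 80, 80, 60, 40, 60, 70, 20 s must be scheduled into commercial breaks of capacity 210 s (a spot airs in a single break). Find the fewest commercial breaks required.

4

Total = 200 + 80 + 80 + 80 + 70 + 60 + 60 + 40 + 20 + 20 = 710 s.
Lower bound: ⌈710/210⌉ = 4 commercial breaks.
A packing using 4 commercial breaks:
  break 1: 200 = 200
  break 2: 80 + 80 + 40 = 200
  break 3: 80 + 70 + 60 = 210
  break 4: 60 + 20 + 20 = 100
This matches the lower bound, so 4 is optimal.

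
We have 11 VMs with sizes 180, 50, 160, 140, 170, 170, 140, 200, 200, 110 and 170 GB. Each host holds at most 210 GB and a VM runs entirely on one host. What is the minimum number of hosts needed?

Total = 200 + 200 + 180 + 170 + 170 + 170 + 160 + 140 + 140 + 110 + 50 = 1690 GB.
Lower bound: ⌈1690/210⌉ = 9 hosts.
Also, 10 VMs each exceed 105 GB, and no two of those can share a host, so at least 10 hosts are needed.
A packing using 10 hosts:
  host 1: 200 = 200
  host 2: 200 = 200
  host 3: 180 = 180
  host 4: 170 = 170
  host 5: 170 = 170
  host 6: 170 = 170
  host 7: 160 + 50 = 210
  host 8: 140 = 140
  host 9: 140 = 140
  host 10: 110 = 110
This matches the lower bound, so 10 is optimal.

10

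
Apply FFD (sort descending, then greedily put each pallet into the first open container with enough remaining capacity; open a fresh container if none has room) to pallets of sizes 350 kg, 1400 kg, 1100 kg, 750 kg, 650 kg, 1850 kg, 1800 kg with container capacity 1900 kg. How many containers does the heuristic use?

Sorted descending: 1850, 1800, 1400, 1100, 750, 650, 350.
  1850 → container 1 (new)  [load 1850/1900]
  1800 → container 2 (new)  [load 1800/1900]
  1400 → container 3 (new)  [load 1400/1900]
  1100 → container 4 (new)  [load 1100/1900]
  750 → container 4  [load 1850/1900]
  650 → container 5 (new)  [load 650/1900]
  350 → container 3  [load 1750/1900]
5 containers opened.

5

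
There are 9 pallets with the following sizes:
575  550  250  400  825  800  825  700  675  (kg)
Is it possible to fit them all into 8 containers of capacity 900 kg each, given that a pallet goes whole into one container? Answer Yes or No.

A valid assignment using 8 containers:
  container 1: 825 = 825
  container 2: 825 = 825
  container 3: 800 = 800
  container 4: 700 = 700
  container 5: 675 = 675
  container 6: 575 + 250 = 825
  container 7: 550 = 550
  container 8: 400 = 400
Every load is within 900 kg, so 8 containers suffice.

Yes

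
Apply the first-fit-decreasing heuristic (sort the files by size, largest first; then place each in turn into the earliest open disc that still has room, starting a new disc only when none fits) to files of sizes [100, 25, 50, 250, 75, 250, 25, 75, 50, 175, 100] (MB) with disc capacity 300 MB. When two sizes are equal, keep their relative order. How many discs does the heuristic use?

4

Sorted descending: 250, 250, 175, 100, 100, 75, 75, 50, 50, 25, 25.
  250 → disc 1 (new)  [load 250/300]
  250 → disc 2 (new)  [load 250/300]
  175 → disc 3 (new)  [load 175/300]
  100 → disc 3  [load 275/300]
  100 → disc 4 (new)  [load 100/300]
  75 → disc 4  [load 175/300]
  75 → disc 4  [load 250/300]
  50 → disc 1  [load 300/300]
  50 → disc 2  [load 300/300]
  25 → disc 3  [load 300/300]
  25 → disc 4  [load 275/300]
4 discs opened.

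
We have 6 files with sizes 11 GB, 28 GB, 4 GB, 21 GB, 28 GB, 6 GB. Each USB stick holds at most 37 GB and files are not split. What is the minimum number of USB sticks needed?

Total = 28 + 28 + 21 + 11 + 6 + 4 = 98 GB.
Lower bound: ⌈98/37⌉ = 3 USB sticks.
A packing using 3 USB sticks:
  USB stick 1: 28 + 6 = 34
  USB stick 2: 28 + 4 = 32
  USB stick 3: 21 + 11 = 32
This matches the lower bound, so 3 is optimal.

3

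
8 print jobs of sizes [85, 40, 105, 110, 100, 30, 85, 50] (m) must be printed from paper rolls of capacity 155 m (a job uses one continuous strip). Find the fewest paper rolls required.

5

Total = 110 + 105 + 100 + 85 + 85 + 50 + 40 + 30 = 605 m.
Lower bound: ⌈605/155⌉ = 4 paper rolls.
Also, 5 print jobs each exceed 155/2 m, and no two of those can share a roll, so at least 5 paper rolls are needed.
A packing using 5 paper rolls:
  roll 1: 110 + 40 = 150
  roll 2: 105 + 50 = 155
  roll 3: 100 + 30 = 130
  roll 4: 85 = 85
  roll 5: 85 = 85
This matches the lower bound, so 5 is optimal.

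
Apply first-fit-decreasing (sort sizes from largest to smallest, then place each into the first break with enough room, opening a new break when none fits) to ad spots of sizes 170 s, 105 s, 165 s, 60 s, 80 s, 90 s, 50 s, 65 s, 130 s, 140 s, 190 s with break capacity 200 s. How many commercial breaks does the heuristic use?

7

Sorted descending: 190, 170, 165, 140, 130, 105, 90, 80, 65, 60, 50.
  190 → break 1 (new)  [load 190/200]
  170 → break 2 (new)  [load 170/200]
  165 → break 3 (new)  [load 165/200]
  140 → break 4 (new)  [load 140/200]
  130 → break 5 (new)  [load 130/200]
  105 → break 6 (new)  [load 105/200]
  90 → break 6  [load 195/200]
  80 → break 7 (new)  [load 80/200]
  65 → break 5  [load 195/200]
  60 → break 4  [load 200/200]
  50 → break 7  [load 130/200]
7 commercial breaks opened.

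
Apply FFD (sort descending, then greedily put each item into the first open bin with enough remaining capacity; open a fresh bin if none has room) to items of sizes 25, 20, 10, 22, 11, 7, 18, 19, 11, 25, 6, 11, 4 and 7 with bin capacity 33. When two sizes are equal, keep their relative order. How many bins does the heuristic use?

Sorted descending: 25, 25, 22, 20, 19, 18, 11, 11, 11, 10, 7, 7, 6, 4.
  25 → bin 1 (new)  [load 25/33]
  25 → bin 2 (new)  [load 25/33]
  22 → bin 3 (new)  [load 22/33]
  20 → bin 4 (new)  [load 20/33]
  19 → bin 5 (new)  [load 19/33]
  18 → bin 6 (new)  [load 18/33]
  11 → bin 3  [load 33/33]
  11 → bin 4  [load 31/33]
  11 → bin 5  [load 30/33]
  10 → bin 6  [load 28/33]
  7 → bin 1  [load 32/33]
  7 → bin 2  [load 32/33]
  6 → bin 7 (new)  [load 6/33]
  4 → bin 6  [load 32/33]
7 bins opened.

7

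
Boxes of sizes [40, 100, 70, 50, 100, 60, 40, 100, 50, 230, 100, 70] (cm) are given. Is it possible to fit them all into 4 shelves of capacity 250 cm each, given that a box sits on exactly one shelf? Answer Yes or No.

Total = 1010 cm; ⌈1010/250⌉ = 5.
At least 5 shelves are required, but only 4 are allowed.

No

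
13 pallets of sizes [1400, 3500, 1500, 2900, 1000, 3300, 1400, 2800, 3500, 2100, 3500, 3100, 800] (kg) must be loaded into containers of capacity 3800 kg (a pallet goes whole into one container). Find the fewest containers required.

Total = 3500 + 3500 + 3500 + 3300 + 3100 + 2900 + 2800 + 2100 + 1500 + 1400 + 1400 + 1000 + 800 = 30800 kg.
Lower bound: ⌈30800/3800⌉ = 9 containers.
A packing using 9 containers:
  container 1: 3500 = 3500
  container 2: 3500 = 3500
  container 3: 3500 = 3500
  container 4: 3300 = 3300
  container 5: 3100 = 3100
  container 6: 2900 + 800 = 3700
  container 7: 2800 + 1000 = 3800
  container 8: 2100 + 1500 = 3600
  container 9: 1400 + 1400 = 2800
This matches the lower bound, so 9 is optimal.

9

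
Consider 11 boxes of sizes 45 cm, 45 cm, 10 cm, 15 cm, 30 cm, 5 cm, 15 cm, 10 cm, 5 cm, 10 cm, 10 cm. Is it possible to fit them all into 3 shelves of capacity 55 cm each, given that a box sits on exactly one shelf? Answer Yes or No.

Total = 200 cm; ⌈200/55⌉ = 4.
At least 4 shelves are required, but only 3 are allowed.

No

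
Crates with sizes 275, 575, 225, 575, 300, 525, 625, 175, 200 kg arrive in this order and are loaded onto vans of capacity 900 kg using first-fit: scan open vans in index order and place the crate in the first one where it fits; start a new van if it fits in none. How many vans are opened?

5

  275 → van 1 (new)  [load 275/900]
  575 → van 1  [load 850/900]
  225 → van 2 (new)  [load 225/900]
  575 → van 2  [load 800/900]
  300 → van 3 (new)  [load 300/900]
  525 → van 3  [load 825/900]
  625 → van 4 (new)  [load 625/900]
  175 → van 4  [load 800/900]
  200 → van 5 (new)  [load 200/900]
5 vans opened.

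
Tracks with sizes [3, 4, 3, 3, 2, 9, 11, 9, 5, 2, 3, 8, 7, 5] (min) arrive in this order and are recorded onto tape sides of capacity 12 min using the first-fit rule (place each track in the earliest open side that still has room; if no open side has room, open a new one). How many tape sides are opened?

  3 → side 1 (new)  [load 3/12]
  4 → side 1  [load 7/12]
  3 → side 1  [load 10/12]
  3 → side 2 (new)  [load 3/12]
  2 → side 1  [load 12/12]
  9 → side 2  [load 12/12]
  11 → side 3 (new)  [load 11/12]
  9 → side 4 (new)  [load 9/12]
  5 → side 5 (new)  [load 5/12]
  2 → side 4  [load 11/12]
  3 → side 5  [load 8/12]
  8 → side 6 (new)  [load 8/12]
  7 → side 7 (new)  [load 7/12]
  5 → side 7  [load 12/12]
7 tape sides opened.

7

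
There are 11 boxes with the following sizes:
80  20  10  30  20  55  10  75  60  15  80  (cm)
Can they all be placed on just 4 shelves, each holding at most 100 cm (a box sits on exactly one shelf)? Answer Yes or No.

Total = 455 cm; ⌈455/100⌉ = 5.
At least 5 shelves are required, but only 4 are allowed.

No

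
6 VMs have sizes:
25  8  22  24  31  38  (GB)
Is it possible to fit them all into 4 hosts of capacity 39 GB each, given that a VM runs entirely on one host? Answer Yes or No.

Total = 148 GB; ⌈148/39⌉ = 4.
5 VMs each exceed half the capacity and cannot share a host, forcing at least 5 hosts.
At least 5 hosts are required, but only 4 are allowed.

No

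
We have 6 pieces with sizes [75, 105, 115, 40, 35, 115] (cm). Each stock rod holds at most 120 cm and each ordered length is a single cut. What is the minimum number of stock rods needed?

Total = 115 + 115 + 105 + 75 + 40 + 35 = 485 cm.
Lower bound: ⌈485/120⌉ = 5 stock rods.
A packing using 5 stock rods:
  stock rod 1: 115 = 115
  stock rod 2: 115 = 115
  stock rod 3: 105 = 105
  stock rod 4: 75 + 40 = 115
  stock rod 5: 35 = 35
This matches the lower bound, so 5 is optimal.

5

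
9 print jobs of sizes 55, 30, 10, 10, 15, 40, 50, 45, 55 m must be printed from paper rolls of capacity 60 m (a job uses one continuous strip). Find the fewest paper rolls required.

Total = 55 + 55 + 50 + 45 + 40 + 30 + 15 + 10 + 10 = 310 m.
Lower bound: ⌈310/60⌉ = 6 paper rolls.
A packing using 6 paper rolls:
  roll 1: 55 = 55
  roll 2: 55 = 55
  roll 3: 50 + 10 = 60
  roll 4: 45 + 15 = 60
  roll 5: 40 + 10 = 50
  roll 6: 30 = 30
This matches the lower bound, so 6 is optimal.

6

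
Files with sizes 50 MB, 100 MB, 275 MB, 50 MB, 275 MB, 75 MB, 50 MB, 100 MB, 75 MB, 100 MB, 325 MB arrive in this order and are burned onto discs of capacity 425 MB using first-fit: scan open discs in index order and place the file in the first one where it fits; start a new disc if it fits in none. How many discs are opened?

  50 → disc 1 (new)  [load 50/425]
  100 → disc 1  [load 150/425]
  275 → disc 1  [load 425/425]
  50 → disc 2 (new)  [load 50/425]
  275 → disc 2  [load 325/425]
  75 → disc 2  [load 400/425]
  50 → disc 3 (new)  [load 50/425]
  100 → disc 3  [load 150/425]
  75 → disc 3  [load 225/425]
  100 → disc 3  [load 325/425]
  325 → disc 4 (new)  [load 325/425]
4 discs opened.

4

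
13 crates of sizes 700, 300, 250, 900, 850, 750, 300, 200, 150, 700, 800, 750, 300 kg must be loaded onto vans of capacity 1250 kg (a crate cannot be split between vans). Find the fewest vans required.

Total = 900 + 850 + 800 + 750 + 750 + 700 + 700 + 300 + 300 + 300 + 250 + 200 + 150 = 6950 kg.
Lower bound: ⌈6950/1250⌉ = 6 vans.
Also, 7 crates each exceed 625 kg, and no two of those can share a van, so at least 7 vans are needed.
A packing using 7 vans:
  van 1: 900 + 300 = 1200
  van 2: 850 + 300 = 1150
  van 3: 800 + 300 + 150 = 1250
  van 4: 750 + 250 + 200 = 1200
  van 5: 750 = 750
  van 6: 700 = 700
  van 7: 700 = 700
This matches the lower bound, so 7 is optimal.

7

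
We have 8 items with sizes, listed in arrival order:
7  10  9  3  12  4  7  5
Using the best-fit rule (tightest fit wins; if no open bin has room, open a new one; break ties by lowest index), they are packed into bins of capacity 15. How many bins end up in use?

5

  7 → bin 1 (new)  [load 7/15]
  10 → bin 2 (new)  [load 10/15]
  9 → bin 3 (new)  [load 9/15]
  3 → bin 2  [load 13/15]
  12 → bin 4 (new)  [load 12/15]
  4 → bin 3  [load 13/15]
  7 → bin 1  [load 14/15]
  5 → bin 5 (new)  [load 5/15]
5 bins opened.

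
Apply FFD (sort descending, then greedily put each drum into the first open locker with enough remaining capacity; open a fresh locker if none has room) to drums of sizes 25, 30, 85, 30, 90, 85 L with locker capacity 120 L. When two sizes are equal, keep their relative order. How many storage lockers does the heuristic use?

Sorted descending: 90, 85, 85, 30, 30, 25.
  90 → locker 1 (new)  [load 90/120]
  85 → locker 2 (new)  [load 85/120]
  85 → locker 3 (new)  [load 85/120]
  30 → locker 1  [load 120/120]
  30 → locker 2  [load 115/120]
  25 → locker 3  [load 110/120]
3 storage lockers opened.

3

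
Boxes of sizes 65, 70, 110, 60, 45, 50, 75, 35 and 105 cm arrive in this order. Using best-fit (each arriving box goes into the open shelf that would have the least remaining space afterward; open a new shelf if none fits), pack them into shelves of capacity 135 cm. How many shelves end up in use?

  65 → shelf 1 (new)  [load 65/135]
  70 → shelf 1  [load 135/135]
  110 → shelf 2 (new)  [load 110/135]
  60 → shelf 3 (new)  [load 60/135]
  45 → shelf 3  [load 105/135]
  50 → shelf 4 (new)  [load 50/135]
  75 → shelf 4  [load 125/135]
  35 → shelf 5 (new)  [load 35/135]
  105 → shelf 6 (new)  [load 105/135]
6 shelves opened.

6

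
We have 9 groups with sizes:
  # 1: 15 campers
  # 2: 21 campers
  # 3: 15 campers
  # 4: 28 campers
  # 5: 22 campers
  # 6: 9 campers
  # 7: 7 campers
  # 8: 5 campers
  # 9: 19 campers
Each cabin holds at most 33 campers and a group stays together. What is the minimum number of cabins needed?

5

Total = 28 + 22 + 21 + 19 + 15 + 15 + 9 + 7 + 5 = 141 campers.
Lower bound: ⌈141/33⌉ = 5 cabins.
A packing using 5 cabins:
  cabin 1: 28 + 5 = 33
  cabin 2: 22 + 9 = 31
  cabin 3: 21 + 7 = 28
  cabin 4: 19 = 19
  cabin 5: 15 + 15 = 30
This matches the lower bound, so 5 is optimal.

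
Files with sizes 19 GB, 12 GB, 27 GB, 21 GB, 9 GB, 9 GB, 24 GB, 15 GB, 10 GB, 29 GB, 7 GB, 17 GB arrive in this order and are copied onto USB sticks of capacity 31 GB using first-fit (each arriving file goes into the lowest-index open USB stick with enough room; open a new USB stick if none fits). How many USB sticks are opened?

7

  19 → USB stick 1 (new)  [load 19/31]
  12 → USB stick 1  [load 31/31]
  27 → USB stick 2 (new)  [load 27/31]
  21 → USB stick 3 (new)  [load 21/31]
  9 → USB stick 3  [load 30/31]
  9 → USB stick 4 (new)  [load 9/31]
  24 → USB stick 5 (new)  [load 24/31]
  15 → USB stick 4  [load 24/31]
  10 → USB stick 6 (new)  [load 10/31]
  29 → USB stick 7 (new)  [load 29/31]
  7 → USB stick 4  [load 31/31]
  17 → USB stick 6  [load 27/31]
7 USB sticks opened.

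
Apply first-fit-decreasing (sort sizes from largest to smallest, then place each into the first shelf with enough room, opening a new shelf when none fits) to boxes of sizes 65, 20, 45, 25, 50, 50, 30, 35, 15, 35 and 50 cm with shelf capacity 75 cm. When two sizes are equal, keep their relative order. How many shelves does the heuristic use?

Sorted descending: 65, 50, 50, 50, 45, 35, 35, 30, 25, 20, 15.
  65 → shelf 1 (new)  [load 65/75]
  50 → shelf 2 (new)  [load 50/75]
  50 → shelf 3 (new)  [load 50/75]
  50 → shelf 4 (new)  [load 50/75]
  45 → shelf 5 (new)  [load 45/75]
  35 → shelf 6 (new)  [load 35/75]
  35 → shelf 6  [load 70/75]
  30 → shelf 5  [load 75/75]
  25 → shelf 2  [load 75/75]
  20 → shelf 3  [load 70/75]
  15 → shelf 4  [load 65/75]
6 shelves opened.

6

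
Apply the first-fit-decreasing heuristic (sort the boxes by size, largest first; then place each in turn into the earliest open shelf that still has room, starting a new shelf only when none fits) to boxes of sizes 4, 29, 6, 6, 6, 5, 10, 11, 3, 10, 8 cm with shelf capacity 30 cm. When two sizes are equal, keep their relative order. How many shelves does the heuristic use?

Sorted descending: 29, 11, 10, 10, 8, 6, 6, 6, 5, 4, 3.
  29 → shelf 1 (new)  [load 29/30]
  11 → shelf 2 (new)  [load 11/30]
  10 → shelf 2  [load 21/30]
  10 → shelf 3 (new)  [load 10/30]
  8 → shelf 2  [load 29/30]
  6 → shelf 3  [load 16/30]
  6 → shelf 3  [load 22/30]
  6 → shelf 3  [load 28/30]
  5 → shelf 4 (new)  [load 5/30]
  4 → shelf 4  [load 9/30]
  3 → shelf 4  [load 12/30]
4 shelves opened.

4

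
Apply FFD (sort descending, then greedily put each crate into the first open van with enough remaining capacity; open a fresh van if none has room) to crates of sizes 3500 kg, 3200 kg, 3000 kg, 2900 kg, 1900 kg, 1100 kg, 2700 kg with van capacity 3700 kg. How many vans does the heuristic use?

6

Sorted descending: 3500, 3200, 3000, 2900, 2700, 1900, 1100.
  3500 → van 1 (new)  [load 3500/3700]
  3200 → van 2 (new)  [load 3200/3700]
  3000 → van 3 (new)  [load 3000/3700]
  2900 → van 4 (new)  [load 2900/3700]
  2700 → van 5 (new)  [load 2700/3700]
  1900 → van 6 (new)  [load 1900/3700]
  1100 → van 6  [load 3000/3700]
6 vans opened.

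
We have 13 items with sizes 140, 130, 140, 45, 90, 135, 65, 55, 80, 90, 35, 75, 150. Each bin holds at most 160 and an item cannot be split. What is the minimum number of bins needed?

9

Total = 150 + 140 + 140 + 135 + 130 + 90 + 90 + 80 + 75 + 65 + 55 + 45 + 35 = 1230.
Lower bound: ⌈1230/160⌉ = 8 bins.
A packing using 9 bins:
  bin 1: 150 = 150
  bin 2: 140 = 140
  bin 3: 140 = 140
  bin 4: 135 = 135
  bin 5: 130 = 130
  bin 6: 90 + 65 = 155
  bin 7: 90 + 55 = 145
  bin 8: 80 + 75 = 155
  bin 9: 45 + 35 = 80
No arrangement into 8 bins stays within capacity, so 9 is optimal.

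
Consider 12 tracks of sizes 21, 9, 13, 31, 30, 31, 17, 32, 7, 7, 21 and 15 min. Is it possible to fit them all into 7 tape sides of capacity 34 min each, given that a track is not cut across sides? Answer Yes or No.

No

Total = 234 min; ⌈234/34⌉ = 7.
The bound of 7 does not rule out 7, but exhaustive search shows no assignment into 7 tape sides of capacity 34 min exists — the minimum is 8.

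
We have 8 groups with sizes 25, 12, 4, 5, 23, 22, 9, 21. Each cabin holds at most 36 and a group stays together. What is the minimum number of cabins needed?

4

Total = 25 + 23 + 22 + 21 + 12 + 9 + 5 + 4 = 121.
Lower bound: ⌈121/36⌉ = 4 cabins.
A packing using 4 cabins:
  cabin 1: 25 + 9 = 34
  cabin 2: 23 + 12 = 35
  cabin 3: 22 + 5 + 4 = 31
  cabin 4: 21 = 21
This matches the lower bound, so 4 is optimal.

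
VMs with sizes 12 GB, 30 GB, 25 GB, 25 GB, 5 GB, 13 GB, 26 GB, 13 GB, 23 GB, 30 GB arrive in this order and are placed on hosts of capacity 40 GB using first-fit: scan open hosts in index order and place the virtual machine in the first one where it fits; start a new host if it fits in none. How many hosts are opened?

6

  12 → host 1 (new)  [load 12/40]
  30 → host 2 (new)  [load 30/40]
  25 → host 1  [load 37/40]
  25 → host 3 (new)  [load 25/40]
  5 → host 2  [load 35/40]
  13 → host 3  [load 38/40]
  26 → host 4 (new)  [load 26/40]
  13 → host 4  [load 39/40]
  23 → host 5 (new)  [load 23/40]
  30 → host 6 (new)  [load 30/40]
6 hosts opened.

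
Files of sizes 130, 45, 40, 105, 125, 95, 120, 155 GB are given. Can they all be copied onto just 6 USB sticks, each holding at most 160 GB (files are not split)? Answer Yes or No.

A valid assignment using 6 USB sticks:
  USB stick 1: 155 = 155
  USB stick 2: 130 = 130
  USB stick 3: 125 = 125
  USB stick 4: 120 + 40 = 160
  USB stick 5: 105 + 45 = 150
  USB stick 6: 95 = 95
Every load is within 160 GB, so 6 USB sticks suffice.

Yes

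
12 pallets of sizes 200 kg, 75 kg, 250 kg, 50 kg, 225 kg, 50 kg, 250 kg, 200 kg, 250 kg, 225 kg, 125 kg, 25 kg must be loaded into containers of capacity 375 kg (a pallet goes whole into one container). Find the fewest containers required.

Total = 250 + 250 + 250 + 225 + 225 + 200 + 200 + 125 + 75 + 50 + 50 + 25 = 1925 kg.
Lower bound: ⌈1925/375⌉ = 6 containers.
Also, 7 pallets each exceed 375/2 kg, and no two of those can share a container, so at least 7 containers are needed.
A packing using 7 containers:
  container 1: 250 + 125 = 375
  container 2: 250 + 75 + 50 = 375
  container 3: 250 + 50 + 25 = 325
  container 4: 225 = 225
  container 5: 225 = 225
  container 6: 200 = 200
  container 7: 200 = 200
This matches the lower bound, so 7 is optimal.

7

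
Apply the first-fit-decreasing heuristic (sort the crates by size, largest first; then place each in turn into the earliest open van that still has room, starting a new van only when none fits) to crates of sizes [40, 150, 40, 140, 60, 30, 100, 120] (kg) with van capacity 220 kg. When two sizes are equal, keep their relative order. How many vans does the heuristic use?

4

Sorted descending: 150, 140, 120, 100, 60, 40, 40, 30.
  150 → van 1 (new)  [load 150/220]
  140 → van 2 (new)  [load 140/220]
  120 → van 3 (new)  [load 120/220]
  100 → van 3  [load 220/220]
  60 → van 1  [load 210/220]
  40 → van 2  [load 180/220]
  40 → van 2  [load 220/220]
  30 → van 4 (new)  [load 30/220]
4 vans opened.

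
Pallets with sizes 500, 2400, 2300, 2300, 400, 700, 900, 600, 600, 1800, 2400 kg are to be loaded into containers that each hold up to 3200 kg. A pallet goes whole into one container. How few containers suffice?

Total = 2400 + 2400 + 2300 + 2300 + 1800 + 900 + 700 + 600 + 600 + 500 + 400 = 14900 kg.
Lower bound: ⌈14900/3200⌉ = 5 containers.
A packing using 5 containers:
  container 1: 2400 + 700 = 3100
  container 2: 2400 + 600 = 3000
  container 3: 2300 + 900 = 3200
  container 4: 2300 + 600 = 2900
  container 5: 1800 + 500 + 400 = 2700
This matches the lower bound, so 5 is optimal.

5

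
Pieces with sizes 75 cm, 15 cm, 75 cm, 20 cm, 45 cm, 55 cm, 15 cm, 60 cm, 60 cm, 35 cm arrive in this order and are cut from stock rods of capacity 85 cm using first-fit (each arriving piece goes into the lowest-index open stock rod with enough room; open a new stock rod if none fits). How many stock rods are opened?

7

  75 → stock rod 1 (new)  [load 75/85]
  15 → stock rod 2 (new)  [load 15/85]
  75 → stock rod 3 (new)  [load 75/85]
  20 → stock rod 2  [load 35/85]
  45 → stock rod 2  [load 80/85]
  55 → stock rod 4 (new)  [load 55/85]
  15 → stock rod 4  [load 70/85]
  60 → stock rod 5 (new)  [load 60/85]
  60 → stock rod 6 (new)  [load 60/85]
  35 → stock rod 7 (new)  [load 35/85]
7 stock rods opened.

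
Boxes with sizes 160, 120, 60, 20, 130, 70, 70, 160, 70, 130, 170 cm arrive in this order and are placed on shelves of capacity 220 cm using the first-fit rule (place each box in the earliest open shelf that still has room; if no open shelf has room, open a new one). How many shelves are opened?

  160 → shelf 1 (new)  [load 160/220]
  120 → shelf 2 (new)  [load 120/220]
  60 → shelf 1  [load 220/220]
  20 → shelf 2  [load 140/220]
  130 → shelf 3 (new)  [load 130/220]
  70 → shelf 2  [load 210/220]
  70 → shelf 3  [load 200/220]
  160 → shelf 4 (new)  [load 160/220]
  70 → shelf 5 (new)  [load 70/220]
  130 → shelf 5  [load 200/220]
  170 → shelf 6 (new)  [load 170/220]
6 shelves opened.

6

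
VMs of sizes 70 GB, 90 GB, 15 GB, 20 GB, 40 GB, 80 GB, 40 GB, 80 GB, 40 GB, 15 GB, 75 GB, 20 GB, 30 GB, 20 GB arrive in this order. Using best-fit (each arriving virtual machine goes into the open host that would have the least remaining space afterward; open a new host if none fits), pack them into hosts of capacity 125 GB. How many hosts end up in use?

  70 → host 1 (new)  [load 70/125]
  90 → host 2 (new)  [load 90/125]
  15 → host 2  [load 105/125]
  20 → host 2  [load 125/125]
  40 → host 1  [load 110/125]
  80 → host 3 (new)  [load 80/125]
  40 → host 3  [load 120/125]
  80 → host 4 (new)  [load 80/125]
  40 → host 4  [load 120/125]
  15 → host 1  [load 125/125]
  75 → host 5 (new)  [load 75/125]
  20 → host 5  [load 95/125]
  30 → host 5  [load 125/125]
  20 → host 6 (new)  [load 20/125]
6 hosts opened.

6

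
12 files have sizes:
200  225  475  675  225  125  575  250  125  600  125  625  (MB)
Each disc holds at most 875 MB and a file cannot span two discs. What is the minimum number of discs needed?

Total = 675 + 625 + 600 + 575 + 475 + 250 + 225 + 225 + 200 + 125 + 125 + 125 = 4225 MB.
Lower bound: ⌈4225/875⌉ = 5 discs.
A packing using 5 discs:
  disc 1: 675 + 200 = 875
  disc 2: 625 + 250 = 875
  disc 3: 600 + 225 = 825
  disc 4: 575 + 225 = 800
  disc 5: 475 + 125 + 125 + 125 = 850
This matches the lower bound, so 5 is optimal.

5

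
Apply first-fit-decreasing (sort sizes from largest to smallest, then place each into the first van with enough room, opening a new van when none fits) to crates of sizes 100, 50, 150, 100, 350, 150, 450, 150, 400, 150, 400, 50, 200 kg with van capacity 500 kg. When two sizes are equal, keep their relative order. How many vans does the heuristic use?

6

Sorted descending: 450, 400, 400, 350, 200, 150, 150, 150, 150, 100, 100, 50, 50.
  450 → van 1 (new)  [load 450/500]
  400 → van 2 (new)  [load 400/500]
  400 → van 3 (new)  [load 400/500]
  350 → van 4 (new)  [load 350/500]
  200 → van 5 (new)  [load 200/500]
  150 → van 4  [load 500/500]
  150 → van 5  [load 350/500]
  150 → van 5  [load 500/500]
  150 → van 6 (new)  [load 150/500]
  100 → van 2  [load 500/500]
  100 → van 3  [load 500/500]
  50 → van 1  [load 500/500]
  50 → van 6  [load 200/500]
6 vans opened.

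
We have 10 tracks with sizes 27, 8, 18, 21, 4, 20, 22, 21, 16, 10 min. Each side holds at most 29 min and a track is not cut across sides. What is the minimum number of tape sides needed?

Total = 27 + 22 + 21 + 21 + 20 + 18 + 16 + 10 + 8 + 4 = 167 min.
Lower bound: ⌈167/29⌉ = 6 tape sides.
Also, 7 tracks each exceed 29/2 min, and no two of those can share a side, so at least 7 tape sides are needed.
A packing using 7 tape sides:
  side 1: 27 = 27
  side 2: 22 + 4 = 26
  side 3: 21 + 8 = 29
  side 4: 21 = 21
  side 5: 20 = 20
  side 6: 18 + 10 = 28
  side 7: 16 = 16
This matches the lower bound, so 7 is optimal.

7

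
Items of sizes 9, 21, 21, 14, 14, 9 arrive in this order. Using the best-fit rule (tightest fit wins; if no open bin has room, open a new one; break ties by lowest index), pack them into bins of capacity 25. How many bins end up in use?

  9 → bin 1 (new)  [load 9/25]
  21 → bin 2 (new)  [load 21/25]
  21 → bin 3 (new)  [load 21/25]
  14 → bin 1  [load 23/25]
  14 → bin 4 (new)  [load 14/25]
  9 → bin 4  [load 23/25]
4 bins opened.

4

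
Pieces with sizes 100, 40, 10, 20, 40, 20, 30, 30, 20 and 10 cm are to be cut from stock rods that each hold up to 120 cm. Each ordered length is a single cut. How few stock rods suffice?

3

Total = 100 + 40 + 40 + 30 + 30 + 20 + 20 + 20 + 10 + 10 = 320 cm.
Lower bound: ⌈320/120⌉ = 3 stock rods.
A packing using 3 stock rods:
  stock rod 1: 100 + 20 = 120
  stock rod 2: 40 + 40 + 30 + 10 = 120
  stock rod 3: 30 + 20 + 20 + 10 = 80
This matches the lower bound, so 3 is optimal.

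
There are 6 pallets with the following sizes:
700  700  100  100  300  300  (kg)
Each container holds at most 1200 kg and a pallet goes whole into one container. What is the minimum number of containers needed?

Total = 700 + 700 + 300 + 300 + 100 + 100 = 2200 kg.
Lower bound: ⌈2200/1200⌉ = 2 containers.
A packing using 2 containers:
  container 1: 700 + 300 + 100 + 100 = 1200
  container 2: 700 + 300 = 1000
This matches the lower bound, so 2 is optimal.

2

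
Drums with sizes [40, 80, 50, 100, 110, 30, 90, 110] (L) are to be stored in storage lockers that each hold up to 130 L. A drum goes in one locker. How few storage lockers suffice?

Total = 110 + 110 + 100 + 90 + 80 + 50 + 40 + 30 = 610 L.
Lower bound: ⌈610/130⌉ = 5 storage lockers.
A packing using 5 storage lockers:
  locker 1: 110 = 110
  locker 2: 110 = 110
  locker 3: 100 + 30 = 130
  locker 4: 90 + 40 = 130
  locker 5: 80 + 50 = 130
This matches the lower bound, so 5 is optimal.

5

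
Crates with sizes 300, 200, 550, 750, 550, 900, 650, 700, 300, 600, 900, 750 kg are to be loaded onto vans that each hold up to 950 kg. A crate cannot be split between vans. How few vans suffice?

9

Total = 900 + 900 + 750 + 750 + 700 + 650 + 600 + 550 + 550 + 300 + 300 + 200 = 7150 kg.
Lower bound: ⌈7150/950⌉ = 8 vans.
Also, 9 crates each exceed 475 kg, and no two of those can share a van, so at least 9 vans are needed.
A packing using 9 vans:
  van 1: 900 = 900
  van 2: 900 = 900
  van 3: 750 + 200 = 950
  van 4: 750 = 750
  van 5: 700 = 700
  van 6: 650 + 300 = 950
  van 7: 600 + 300 = 900
  van 8: 550 = 550
  van 9: 550 = 550
This matches the lower bound, so 9 is optimal.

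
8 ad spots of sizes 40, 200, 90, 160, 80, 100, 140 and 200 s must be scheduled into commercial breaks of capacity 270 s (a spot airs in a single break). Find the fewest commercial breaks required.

5

Total = 200 + 200 + 160 + 140 + 100 + 90 + 80 + 40 = 1010 s.
Lower bound: ⌈1010/270⌉ = 4 commercial breaks.
A packing using 5 commercial breaks:
  break 1: 200 + 40 = 240
  break 2: 200 = 200
  break 3: 160 + 100 = 260
  break 4: 140 + 90 = 230
  break 5: 80 = 80
No arrangement into 4 commercial breaks stays within capacity, so 5 is optimal.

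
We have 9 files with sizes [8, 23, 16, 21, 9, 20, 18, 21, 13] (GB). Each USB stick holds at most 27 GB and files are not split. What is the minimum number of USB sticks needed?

Total = 23 + 21 + 21 + 20 + 18 + 16 + 13 + 9 + 8 = 149 GB.
Lower bound: ⌈149/27⌉ = 6 USB sticks.
A packing using 7 USB sticks:
  USB stick 1: 23 = 23
  USB stick 2: 21 = 21
  USB stick 3: 21 = 21
  USB stick 4: 20 = 20
  USB stick 5: 18 + 9 = 27
  USB stick 6: 16 + 8 = 24
  USB stick 7: 13 = 13
No arrangement into 6 USB sticks stays within capacity, so 7 is optimal.

7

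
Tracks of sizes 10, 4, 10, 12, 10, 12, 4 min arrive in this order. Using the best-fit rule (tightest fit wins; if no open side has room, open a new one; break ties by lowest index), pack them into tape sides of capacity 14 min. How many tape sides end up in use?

  10 → side 1 (new)  [load 10/14]
  4 → side 1  [load 14/14]
  10 → side 2 (new)  [load 10/14]
  12 → side 3 (new)  [load 12/14]
  10 → side 4 (new)  [load 10/14]
  12 → side 5 (new)  [load 12/14]
  4 → side 2  [load 14/14]
5 tape sides opened.

5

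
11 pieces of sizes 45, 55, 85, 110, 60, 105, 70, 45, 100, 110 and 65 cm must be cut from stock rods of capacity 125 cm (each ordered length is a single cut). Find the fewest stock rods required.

Total = 110 + 110 + 105 + 100 + 85 + 70 + 65 + 60 + 55 + 45 + 45 = 850 cm.
Lower bound: ⌈850/125⌉ = 7 stock rods.
A packing using 8 stock rods:
  stock rod 1: 110 = 110
  stock rod 2: 110 = 110
  stock rod 3: 105 = 105
  stock rod 4: 100 = 100
  stock rod 5: 85 = 85
  stock rod 6: 70 + 55 = 125
  stock rod 7: 65 + 60 = 125
  stock rod 8: 45 + 45 = 90
No arrangement into 7 stock rods stays within capacity, so 8 is optimal.

8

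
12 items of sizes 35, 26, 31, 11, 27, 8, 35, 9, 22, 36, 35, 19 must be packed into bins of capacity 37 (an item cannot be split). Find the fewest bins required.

Total = 36 + 35 + 35 + 35 + 31 + 27 + 26 + 22 + 19 + 11 + 9 + 8 = 294.
Lower bound: ⌈294/37⌉ = 8 bins.
Also, 9 items each exceed 37/2, and no two of those can share a bin, so at least 9 bins are needed.
A packing using 9 bins:
  bin 1: 36 = 36
  bin 2: 35 = 35
  bin 3: 35 = 35
  bin 4: 35 = 35
  bin 5: 31 = 31
  bin 6: 27 + 9 = 36
  bin 7: 26 + 11 = 37
  bin 8: 22 + 8 = 30
  bin 9: 19 = 19
This matches the lower bound, so 9 is optimal.

9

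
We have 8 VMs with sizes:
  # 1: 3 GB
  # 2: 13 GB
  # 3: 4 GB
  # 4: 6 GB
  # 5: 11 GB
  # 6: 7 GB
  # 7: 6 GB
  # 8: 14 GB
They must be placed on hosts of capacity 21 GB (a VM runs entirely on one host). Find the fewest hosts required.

4

Total = 14 + 13 + 11 + 7 + 6 + 6 + 4 + 3 = 64 GB.
Lower bound: ⌈64/21⌉ = 4 hosts.
A packing using 4 hosts:
  host 1: 14 + 7 = 21
  host 2: 13 + 6 = 19
  host 3: 11 + 6 + 4 = 21
  host 4: 3 = 3
This matches the lower bound, so 4 is optimal.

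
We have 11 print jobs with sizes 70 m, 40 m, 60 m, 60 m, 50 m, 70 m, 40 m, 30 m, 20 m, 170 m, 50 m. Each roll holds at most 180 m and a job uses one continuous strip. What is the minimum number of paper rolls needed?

4

Total = 170 + 70 + 70 + 60 + 60 + 50 + 50 + 40 + 40 + 30 + 20 = 660 m.
Lower bound: ⌈660/180⌉ = 4 paper rolls.
A packing using 4 paper rolls:
  roll 1: 170 = 170
  roll 2: 70 + 70 + 40 = 180
  roll 3: 60 + 60 + 50 = 170
  roll 4: 50 + 40 + 30 + 20 = 140
This matches the lower bound, so 4 is optimal.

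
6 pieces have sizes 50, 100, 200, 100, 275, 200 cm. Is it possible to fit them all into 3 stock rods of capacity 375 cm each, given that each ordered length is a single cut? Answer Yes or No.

A valid assignment using 3 stock rods:
  stock rod 1: 275 + 100 = 375
  stock rod 2: 200 + 100 + 50 = 350
  stock rod 3: 200 = 200
Every load is within 375 cm, so 3 stock rods suffice.

Yes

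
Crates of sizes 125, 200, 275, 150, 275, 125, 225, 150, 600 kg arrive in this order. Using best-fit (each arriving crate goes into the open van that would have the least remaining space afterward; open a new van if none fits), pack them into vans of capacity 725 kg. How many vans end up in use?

4

  125 → van 1 (new)  [load 125/725]
  200 → van 1  [load 325/725]
  275 → van 1  [load 600/725]
  150 → van 2 (new)  [load 150/725]
  275 → van 2  [load 425/725]
  125 → van 1  [load 725/725]
  225 → van 2  [load 650/725]
  150 → van 3 (new)  [load 150/725]
  600 → van 4 (new)  [load 600/725]
4 vans opened.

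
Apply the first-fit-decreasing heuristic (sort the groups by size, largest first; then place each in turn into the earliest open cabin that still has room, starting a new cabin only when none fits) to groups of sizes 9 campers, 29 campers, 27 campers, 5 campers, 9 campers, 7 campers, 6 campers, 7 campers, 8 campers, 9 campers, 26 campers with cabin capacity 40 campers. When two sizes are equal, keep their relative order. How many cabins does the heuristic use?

4

Sorted descending: 29, 27, 26, 9, 9, 9, 8, 7, 7, 6, 5.
  29 → cabin 1 (new)  [load 29/40]
  27 → cabin 2 (new)  [load 27/40]
  26 → cabin 3 (new)  [load 26/40]
  9 → cabin 1  [load 38/40]
  9 → cabin 2  [load 36/40]
  9 → cabin 3  [load 35/40]
  8 → cabin 4 (new)  [load 8/40]
  7 → cabin 4  [load 15/40]
  7 → cabin 4  [load 22/40]
  6 → cabin 4  [load 28/40]
  5 → cabin 3  [load 40/40]
4 cabins opened.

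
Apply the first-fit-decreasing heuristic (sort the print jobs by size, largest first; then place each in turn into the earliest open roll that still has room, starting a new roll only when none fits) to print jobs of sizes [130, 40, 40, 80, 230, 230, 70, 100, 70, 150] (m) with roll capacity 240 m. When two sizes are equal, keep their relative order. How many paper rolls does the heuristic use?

Sorted descending: 230, 230, 150, 130, 100, 80, 70, 70, 40, 40.
  230 → roll 1 (new)  [load 230/240]
  230 → roll 2 (new)  [load 230/240]
  150 → roll 3 (new)  [load 150/240]
  130 → roll 4 (new)  [load 130/240]
  100 → roll 4  [load 230/240]
  80 → roll 3  [load 230/240]
  70 → roll 5 (new)  [load 70/240]
  70 → roll 5  [load 140/240]
  40 → roll 5  [load 180/240]
  40 → roll 5  [load 220/240]
5 paper rolls opened.

5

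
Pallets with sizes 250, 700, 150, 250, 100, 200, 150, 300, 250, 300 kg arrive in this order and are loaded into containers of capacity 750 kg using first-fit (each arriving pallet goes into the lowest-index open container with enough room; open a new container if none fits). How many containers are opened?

4

  250 → container 1 (new)  [load 250/750]
  700 → container 2 (new)  [load 700/750]
  150 → container 1  [load 400/750]
  250 → container 1  [load 650/750]
  100 → container 1  [load 750/750]
  200 → container 3 (new)  [load 200/750]
  150 → container 3  [load 350/750]
  300 → container 3  [load 650/750]
  250 → container 4 (new)  [load 250/750]
  300 → container 4  [load 550/750]
4 containers opened.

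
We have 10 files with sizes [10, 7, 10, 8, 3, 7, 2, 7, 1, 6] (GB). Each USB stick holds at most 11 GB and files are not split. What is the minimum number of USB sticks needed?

7

Total = 10 + 10 + 8 + 7 + 7 + 7 + 6 + 3 + 2 + 1 = 61 GB.
Lower bound: ⌈61/11⌉ = 6 USB sticks.
Also, 7 files each exceed 11/2 GB, and no two of those can share a USB stick, so at least 7 USB sticks are needed.
A packing using 7 USB sticks:
  USB stick 1: 10 + 1 = 11
  USB stick 2: 10 = 10
  USB stick 3: 8 + 3 = 11
  USB stick 4: 7 + 2 = 9
  USB stick 5: 7 = 7
  USB stick 6: 7 = 7
  USB stick 7: 6 = 6
This matches the lower bound, so 7 is optimal.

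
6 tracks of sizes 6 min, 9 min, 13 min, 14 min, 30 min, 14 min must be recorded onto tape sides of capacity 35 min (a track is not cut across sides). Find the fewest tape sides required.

3

Total = 30 + 14 + 14 + 13 + 9 + 6 = 86 min.
Lower bound: ⌈86/35⌉ = 3 tape sides.
A packing using 3 tape sides:
  side 1: 30 = 30
  side 2: 14 + 14 + 6 = 34
  side 3: 13 + 9 = 22
This matches the lower bound, so 3 is optimal.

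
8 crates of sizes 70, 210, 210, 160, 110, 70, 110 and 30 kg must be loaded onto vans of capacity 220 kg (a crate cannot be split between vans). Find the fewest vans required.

5

Total = 210 + 210 + 160 + 110 + 110 + 70 + 70 + 30 = 970 kg.
Lower bound: ⌈970/220⌉ = 5 vans.
A packing using 5 vans:
  van 1: 210 = 210
  van 2: 210 = 210
  van 3: 160 + 30 = 190
  van 4: 110 + 110 = 220
  van 5: 70 + 70 = 140
This matches the lower bound, so 5 is optimal.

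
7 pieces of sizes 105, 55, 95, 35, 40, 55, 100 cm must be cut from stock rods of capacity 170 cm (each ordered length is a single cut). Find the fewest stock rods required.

3

Total = 105 + 100 + 95 + 55 + 55 + 40 + 35 = 485 cm.
Lower bound: ⌈485/170⌉ = 3 stock rods.
A packing using 3 stock rods:
  stock rod 1: 105 + 55 = 160
  stock rod 2: 100 + 55 = 155
  stock rod 3: 95 + 40 + 35 = 170
This matches the lower bound, so 3 is optimal.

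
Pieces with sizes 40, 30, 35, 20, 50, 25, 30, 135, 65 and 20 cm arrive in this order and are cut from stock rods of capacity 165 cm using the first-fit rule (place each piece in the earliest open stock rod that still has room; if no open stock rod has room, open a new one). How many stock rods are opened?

  40 → stock rod 1 (new)  [load 40/165]
  30 → stock rod 1  [load 70/165]
  35 → stock rod 1  [load 105/165]
  20 → stock rod 1  [load 125/165]
  50 → stock rod 2 (new)  [load 50/165]
  25 → stock rod 1  [load 150/165]
  30 → stock rod 2  [load 80/165]
  135 → stock rod 3 (new)  [load 135/165]
  65 → stock rod 2  [load 145/165]
  20 → stock rod 2  [load 165/165]
3 stock rods opened.

3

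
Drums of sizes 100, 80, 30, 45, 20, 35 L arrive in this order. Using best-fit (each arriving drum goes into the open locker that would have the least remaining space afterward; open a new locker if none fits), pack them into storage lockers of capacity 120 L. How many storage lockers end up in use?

  100 → locker 1 (new)  [load 100/120]
  80 → locker 2 (new)  [load 80/120]
  30 → locker 2  [load 110/120]
  45 → locker 3 (new)  [load 45/120]
  20 → locker 1  [load 120/120]
  35 → locker 3  [load 80/120]
3 storage lockers opened.

3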